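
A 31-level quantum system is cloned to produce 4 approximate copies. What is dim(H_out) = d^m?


Output space = H^(tensor 4) where dim(H) = 31
dim = 31^4
= 961 (after 2 factors)
= 29791 (after 3 factors)
= 923521 (after 4 factors)
= 923521

923521


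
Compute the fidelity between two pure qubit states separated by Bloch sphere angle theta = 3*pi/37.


For states separated by angle theta on Bloch sphere:
F = cos^2(theta/2)
theta = 3*pi/37 = 0.2547
theta/2 = 0.1274
cos(theta/2) = 0.9919
F = 0.9839

0.9839


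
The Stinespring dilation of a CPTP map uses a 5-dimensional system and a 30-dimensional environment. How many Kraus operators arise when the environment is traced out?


Tracing out the environment in an orthonormal basis {|i>_E} gives Kraus operators K_i = <i|_E U |0>_E.
Number of Kraus operators = dim(H_env) = d_env
= 30

30


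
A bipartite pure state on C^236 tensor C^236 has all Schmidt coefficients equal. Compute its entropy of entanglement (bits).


For a maximally entangled state in d x d:
S = log2(d) = log2(236)
= 7.8826

7.8826


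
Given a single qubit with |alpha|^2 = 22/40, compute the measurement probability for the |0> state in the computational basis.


|alpha|^2 = 22/40 = 0.5500
|beta|^2 = 1 - 22/40 = 18/40 = 0.4500
P(|0>) = |alpha|^2 = 0.5500

0.5500


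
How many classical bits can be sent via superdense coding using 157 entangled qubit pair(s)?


Superdense coding allows 2 classical bits per shared entangled pair.
157 pair(s) -> 2 * 157 = 314 classical bits

314


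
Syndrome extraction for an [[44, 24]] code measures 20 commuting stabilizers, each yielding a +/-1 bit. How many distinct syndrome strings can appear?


Each stabilizer generator gives a binary (+1 or -1) measurement outcome.
With 20 independent generators:
Total syndromes = 2^20
= 1048576

1048576


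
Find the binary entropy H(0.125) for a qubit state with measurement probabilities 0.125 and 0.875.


S = -p*log2(p) - (1-p)*log2(1-p)
p = 0.1250, 1-p = 0.8750
= -0.1250 * log2(0.1250) - 0.8750 * log2(0.8750)
= -(-0.3750) - (-0.1686)
= 0.5436

0.5436


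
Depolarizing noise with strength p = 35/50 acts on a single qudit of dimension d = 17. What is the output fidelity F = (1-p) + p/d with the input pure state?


F = (1-p) + p/d
= (1 - 0.7000) + 0.7000/17
= 0.3000 + 0.0412
= 0.3412

0.3412


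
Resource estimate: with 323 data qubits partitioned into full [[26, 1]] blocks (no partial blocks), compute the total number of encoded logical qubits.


Each code block uses 26 physical qubits for 1 logical qubit(s).
Number of complete blocks = floor(323 / 26) = 12
Logical qubits = 12 * 1
= 12

12


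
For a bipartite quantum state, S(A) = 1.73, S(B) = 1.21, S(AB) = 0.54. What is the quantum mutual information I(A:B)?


I(A:B) = S(A) + S(B) - S(AB)
= 1.73 + 1.21 - 0.54
= 2.4000

2.4000


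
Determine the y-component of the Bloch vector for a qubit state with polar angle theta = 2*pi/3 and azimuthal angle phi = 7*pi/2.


theta = 2.0944, phi = 10.9956
r_y = sin(theta)*sin(phi) = 0.8660 * -1.0000
r_y = -0.8660

-0.8660


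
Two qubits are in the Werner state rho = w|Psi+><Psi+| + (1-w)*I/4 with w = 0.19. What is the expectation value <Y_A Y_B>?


|Psi+> = (|01> + |10>)/sqrt(2)
For the pure Bell state, <Y_A Y_B> = +1 (Bell-state Pauli correlator).
The maximally-mixed part I/4 has tr(I/4 * P tensor P) = 0 for any traceless Pauli P.
So <Y_A Y_B>_rho = w * (+1) + (1 - w) * 0
= 0.19 * (+1)
= 0.1900

0.1900


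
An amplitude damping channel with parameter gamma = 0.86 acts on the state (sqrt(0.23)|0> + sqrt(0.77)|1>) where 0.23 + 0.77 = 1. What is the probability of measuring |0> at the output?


For amplitude damping with parameter gamma on state sqrt(a)|0> + sqrt(b)|1>:
alpha^2 = 0.23, beta^2 = 0.77
P(|0>) = alpha^2 + gamma * beta^2
= 0.23 + 0.86 * 0.77
= 0.23 + 0.6622
= 0.8922

0.8922


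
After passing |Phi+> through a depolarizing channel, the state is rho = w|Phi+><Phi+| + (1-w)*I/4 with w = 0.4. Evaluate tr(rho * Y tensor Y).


|Phi+> = (|00> + |11>)/sqrt(2)
For the pure Bell state, <Y_A Y_B> = -1 (Bell-state Pauli correlator).
The maximally-mixed part I/4 has tr(I/4 * P tensor P) = 0 for any traceless Pauli P.
So <Y_A Y_B>_rho = w * (-1) + (1 - w) * 0
= 0.4 * (-1)
= -0.4000

-0.4000


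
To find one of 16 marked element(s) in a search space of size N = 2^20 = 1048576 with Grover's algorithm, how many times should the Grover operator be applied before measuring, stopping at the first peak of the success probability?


After j Grover iterations the success probability is P(j) = sin^2((2j+1)*theta), where sin(theta) = sqrt(k/N).
N = 2^20 = 1048576, k = 16
sin(theta) = sqrt(k/N) = 0.00390625
theta = arcsin(sqrt(k/N)) = 0.003906259934 rad
P(j) reaches its first maximum when (2j+1)*theta is as close as possible to pi/2, i.e. j = round(pi/(4*theta) - 1/2).
pi/(4*theta) - 1/2 = 200.5614
(For comparison, the common estimate pi/4 * sqrt(N/k) = 201.0619; the exact maximiser is used here.)
Optimal iterations = 201

201


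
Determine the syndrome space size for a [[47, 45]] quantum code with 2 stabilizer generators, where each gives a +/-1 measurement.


Each stabilizer generator gives a binary (+1 or -1) measurement outcome.
With 2 independent generators:
Total syndromes = 2^2
= 4

4


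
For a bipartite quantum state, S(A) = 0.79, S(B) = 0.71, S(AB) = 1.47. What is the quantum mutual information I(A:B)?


I(A:B) = S(A) + S(B) - S(AB)
= 0.79 + 0.71 - 1.47
= 0.0300

0.0300


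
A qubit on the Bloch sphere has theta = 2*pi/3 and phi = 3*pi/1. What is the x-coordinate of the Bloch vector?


theta = 2.0944, phi = 9.4248
r_x = sin(theta)*cos(phi) = 0.8660 * -1.0000
r_x = -0.8660

-0.8660


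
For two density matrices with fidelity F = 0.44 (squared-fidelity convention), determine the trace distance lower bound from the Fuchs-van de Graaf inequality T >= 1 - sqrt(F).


Fuchs-van de Graaf (squared-fidelity convention): 1 - sqrt(F) <= T <= sqrt(1 - F).
Lower bound: T >= 1 - sqrt(F)
sqrt(F) = sqrt(0.44) = 0.6633
T >= 1 - 0.6633
T >= 0.3367

0.3367


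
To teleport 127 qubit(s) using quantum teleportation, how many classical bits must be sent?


Quantum teleportation requires 2 classical bits per qubit teleported.
127 qubit(s) -> 2 * 127 = 254 classical bits

254


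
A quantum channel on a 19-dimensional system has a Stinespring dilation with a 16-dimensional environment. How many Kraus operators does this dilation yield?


Tracing out the environment in an orthonormal basis {|i>_E} gives Kraus operators K_i = <i|_E U |0>_E.
Number of Kraus operators = dim(H_env) = d_env
= 16

16


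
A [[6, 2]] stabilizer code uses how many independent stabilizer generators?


For an [[n,k]] stabilizer code:
Number of stabilizer generators = n - k
= 6 - 2
= 4

4


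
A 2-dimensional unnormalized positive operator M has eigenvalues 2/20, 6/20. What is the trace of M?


tr(M) = sum of eigenvalues
= 2/20 + 6/20
= 8/20
= 0.4000

0.4000


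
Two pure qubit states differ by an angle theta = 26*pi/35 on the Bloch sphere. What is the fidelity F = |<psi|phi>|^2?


For states separated by angle theta on Bloch sphere:
F = cos^2(theta/2)
theta = 26*pi/35 = 2.3338
theta/2 = 1.1669
cos(theta/2) = 0.3930
F = 0.1545

0.1545


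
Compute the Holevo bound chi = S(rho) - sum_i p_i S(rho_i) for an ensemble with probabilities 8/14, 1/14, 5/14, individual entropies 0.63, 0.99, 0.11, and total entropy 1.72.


chi = S(rho) - sum_i p_i * S(rho_i)
Weighted entropy = 8/14 * 0.63 + 1/14 * 0.99 + 5/14 * 0.11
= 0.4700
chi = 1.72 - 0.4700
= 1.2500

1.2500


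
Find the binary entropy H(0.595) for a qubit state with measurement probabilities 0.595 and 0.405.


S = -p*log2(p) - (1-p)*log2(1-p)
p = 0.5950, 1-p = 0.4050
= -0.5950 * log2(0.5950) - 0.4050 * log2(0.4050)
= -(-0.4457) - (-0.5281)
= 0.9738

0.9738


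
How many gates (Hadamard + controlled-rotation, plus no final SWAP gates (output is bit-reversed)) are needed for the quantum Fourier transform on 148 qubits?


Hadamard gates: 148
Controlled rotations: n*(n-1)/2 = 148*147/2 = 10878
SWAP gates: 0 (omitted)
Total = 148 + 10878
= 11026

11026


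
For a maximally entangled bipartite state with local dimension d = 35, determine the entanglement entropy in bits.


For a maximally entangled state in d x d:
S = log2(d) = log2(35)
= 5.1293

5.1293


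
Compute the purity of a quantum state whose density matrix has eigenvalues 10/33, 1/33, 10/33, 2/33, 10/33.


tr(rho^2) = sum of eigenvalues squared
= (10/33)^2 + (1/33)^2 + (10/33)^2 + (2/33)^2 + (10/33)^2
= (100 + 1 + 100 + 4 + 100) / 1089
= 305/1089
= 0.2801

0.2801


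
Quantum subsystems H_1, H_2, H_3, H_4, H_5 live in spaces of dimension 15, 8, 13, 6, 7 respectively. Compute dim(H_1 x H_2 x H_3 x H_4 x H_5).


dim(H_1 x H_2 x H_3 x H_4 x H_5) = 15 * 8 * 13 * 6 * 7
= 120 * 13 * 6 * 7
= 1560 * 6 * 7
= 9360 * 7
= 65520

65520


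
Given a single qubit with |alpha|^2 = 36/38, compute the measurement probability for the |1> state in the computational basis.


|alpha|^2 = 36/38 = 0.9474
|beta|^2 = 1 - 36/38 = 2/38 = 0.0526
P(|1>) = |beta|^2 = 0.0526

0.0526


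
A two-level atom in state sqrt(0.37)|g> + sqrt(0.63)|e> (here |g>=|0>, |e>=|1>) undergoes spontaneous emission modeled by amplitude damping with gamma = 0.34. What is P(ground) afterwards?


For amplitude damping with parameter gamma on state sqrt(a)|0> + sqrt(b)|1>:
alpha^2 = 0.37, beta^2 = 0.63
P(|0>) = alpha^2 + gamma * beta^2
= 0.37 + 0.34 * 0.63
= 0.37 + 0.2142
= 0.5842

0.5842


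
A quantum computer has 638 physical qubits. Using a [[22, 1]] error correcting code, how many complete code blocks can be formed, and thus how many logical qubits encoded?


Each code block uses 22 physical qubits for 1 logical qubit(s).
Number of complete blocks = floor(638 / 22) = 29
Logical qubits = 29 * 1
= 29

29


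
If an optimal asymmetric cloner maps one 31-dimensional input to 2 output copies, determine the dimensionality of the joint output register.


Output space = H^(tensor 2) where dim(H) = 31
dim = 31^2
= 961

961


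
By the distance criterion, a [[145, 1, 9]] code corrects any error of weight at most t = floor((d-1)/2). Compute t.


Code parameters: [[145, 1, 9]], distance d = 9.
Number of correctable errors = floor((d-1)/2)
= floor((9 - 1)/2)
= floor(8/2)
= 4

4


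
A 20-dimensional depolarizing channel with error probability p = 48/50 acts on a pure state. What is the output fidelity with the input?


F = (1-p) + p/d
= (1 - 0.9600) + 0.9600/20
= 0.0400 + 0.0480
= 0.0880

0.0880


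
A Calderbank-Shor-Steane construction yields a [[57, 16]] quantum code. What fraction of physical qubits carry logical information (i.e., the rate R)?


Code rate R = k/n
= 16/57
= 0.2807

0.2807


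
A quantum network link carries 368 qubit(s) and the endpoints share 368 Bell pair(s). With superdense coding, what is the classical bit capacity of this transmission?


Superdense coding allows 2 classical bits per shared entangled pair.
368 pair(s) -> 2 * 368 = 736 classical bits

736


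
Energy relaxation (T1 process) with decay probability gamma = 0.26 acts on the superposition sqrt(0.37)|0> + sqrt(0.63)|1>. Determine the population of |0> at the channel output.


For amplitude damping with parameter gamma on state sqrt(a)|0> + sqrt(b)|1>:
alpha^2 = 0.37, beta^2 = 0.63
P(|0>) = alpha^2 + gamma * beta^2
= 0.37 + 0.26 * 0.63
= 0.37 + 0.1638
= 0.5338

0.5338


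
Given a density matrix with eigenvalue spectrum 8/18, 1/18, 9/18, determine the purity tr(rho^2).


tr(rho^2) = sum of eigenvalues squared
= (8/18)^2 + (1/18)^2 + (9/18)^2
= (64 + 1 + 81) / 324
= 146/324
= 0.4506

0.4506


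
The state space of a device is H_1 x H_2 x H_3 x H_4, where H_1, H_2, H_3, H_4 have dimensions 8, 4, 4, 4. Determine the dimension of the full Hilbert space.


dim(H_1 x H_2 x H_3 x H_4) = 8 * 4 * 4 * 4
= 32 * 4 * 4
= 128 * 4
= 512

512


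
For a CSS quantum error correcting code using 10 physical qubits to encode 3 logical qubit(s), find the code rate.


Code rate R = k/n
= 3/10
= 0.3000

0.3000


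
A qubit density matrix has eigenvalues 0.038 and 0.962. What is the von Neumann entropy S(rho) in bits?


S = -p*log2(p) - (1-p)*log2(1-p)
p = 0.0380, 1-p = 0.9620
= -0.0380 * log2(0.0380) - 0.9620 * log2(0.9620)
= -(-0.1793) - (-0.0538)
= 0.2330

0.2330


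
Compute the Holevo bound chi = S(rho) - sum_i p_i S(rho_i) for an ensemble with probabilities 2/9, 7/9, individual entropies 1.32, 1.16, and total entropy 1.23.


chi = S(rho) - sum_i p_i * S(rho_i)
Weighted entropy = 2/9 * 1.32 + 7/9 * 1.16
= 1.1956
chi = 1.23 - 1.1956
= 0.0344

0.0344


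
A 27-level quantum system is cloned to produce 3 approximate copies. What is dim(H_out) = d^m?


Output space = H^(tensor 3) where dim(H) = 27
dim = 27^3
= 729 (after 2 factors)
= 19683 (after 3 factors)
= 19683

19683


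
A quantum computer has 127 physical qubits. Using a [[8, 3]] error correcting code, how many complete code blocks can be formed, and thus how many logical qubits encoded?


Each code block uses 8 physical qubits for 3 logical qubit(s).
Number of complete blocks = floor(127 / 8) = 15
Logical qubits = 15 * 3
= 45

45


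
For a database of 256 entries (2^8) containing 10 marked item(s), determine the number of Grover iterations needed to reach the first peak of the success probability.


After j Grover iterations the success probability is P(j) = sin^2((2j+1)*theta), where sin(theta) = sqrt(k/N).
N = 2^8 = 256, k = 10
sin(theta) = sqrt(k/N) = 0.1976423538
theta = arcsin(sqrt(k/N)) = 0.1989522465 rad
P(j) reaches its first maximum when (2j+1)*theta is as close as possible to pi/2, i.e. j = round(pi/(4*theta) - 1/2).
pi/(4*theta) - 1/2 = 3.4477
(For comparison, the common estimate pi/4 * sqrt(N/k) = 3.9738; the exact maximiser is used here.)
Optimal iterations = 3

3


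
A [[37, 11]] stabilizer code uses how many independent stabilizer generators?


For an [[n,k]] stabilizer code:
Number of stabilizer generators = n - k
= 37 - 11
= 26

26


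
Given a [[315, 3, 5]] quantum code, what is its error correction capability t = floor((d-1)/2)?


Code parameters: [[315, 3, 5]], distance d = 5.
Number of correctable errors = floor((d-1)/2)
= floor((5 - 1)/2)
= floor(4/2)
= 2

2


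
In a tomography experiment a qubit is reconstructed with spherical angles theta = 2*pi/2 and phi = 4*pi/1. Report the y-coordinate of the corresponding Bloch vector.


theta = 3.1416, phi = 12.5664
r_y = sin(theta)*sin(phi) = 0.0000 * 0.0000
r_y = 0.0000

0.0000


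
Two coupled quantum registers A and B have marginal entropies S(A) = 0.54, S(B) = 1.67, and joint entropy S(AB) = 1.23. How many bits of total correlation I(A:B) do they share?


I(A:B) = S(A) + S(B) - S(AB)
= 0.54 + 1.67 - 1.23
= 0.9800

0.9800


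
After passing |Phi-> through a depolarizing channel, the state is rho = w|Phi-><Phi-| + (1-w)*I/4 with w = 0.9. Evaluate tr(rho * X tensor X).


|Phi-> = (|00> - |11>)/sqrt(2)
For the pure Bell state, <X_A X_B> = -1 (Bell-state Pauli correlator).
The maximally-mixed part I/4 has tr(I/4 * P tensor P) = 0 for any traceless Pauli P.
So <X_A X_B>_rho = w * (-1) + (1 - w) * 0
= 0.9 * (-1)
= -0.9000

-0.9000


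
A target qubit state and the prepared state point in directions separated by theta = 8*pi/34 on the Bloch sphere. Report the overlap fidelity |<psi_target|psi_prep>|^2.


For states separated by angle theta on Bloch sphere:
F = cos^2(theta/2)
theta = 8*pi/34 = 0.7392
theta/2 = 0.3696
cos(theta/2) = 0.9325
F = 0.8695

0.8695


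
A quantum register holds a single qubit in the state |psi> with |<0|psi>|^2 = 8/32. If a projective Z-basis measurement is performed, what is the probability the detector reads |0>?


|alpha|^2 = 8/32 = 0.2500
|beta|^2 = 1 - 8/32 = 24/32 = 0.7500
P(|0>) = |alpha|^2 = 0.2500

0.2500


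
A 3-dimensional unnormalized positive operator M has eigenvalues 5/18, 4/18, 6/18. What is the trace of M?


tr(M) = sum of eigenvalues
= 5/18 + 4/18 + 6/18
= 15/18
= 0.8333

0.8333


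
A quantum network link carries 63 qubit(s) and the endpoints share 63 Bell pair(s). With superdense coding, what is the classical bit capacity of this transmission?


Superdense coding allows 2 classical bits per shared entangled pair.
63 pair(s) -> 2 * 63 = 126 classical bits

126


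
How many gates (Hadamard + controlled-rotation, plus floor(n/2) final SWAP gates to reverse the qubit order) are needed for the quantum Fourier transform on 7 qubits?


Hadamard gates: 7
Controlled rotations: n*(n-1)/2 = 7*6/2 = 21
SWAP gates: floor(n/2) = floor(7/2) = 3
Total = 7 + 21 + 3
= 31

31


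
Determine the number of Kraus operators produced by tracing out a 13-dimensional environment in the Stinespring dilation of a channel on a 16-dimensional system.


Tracing out the environment in an orthonormal basis {|i>_E} gives Kraus operators K_i = <i|_E U |0>_E.
Number of Kraus operators = dim(H_env) = d_env
= 13

13


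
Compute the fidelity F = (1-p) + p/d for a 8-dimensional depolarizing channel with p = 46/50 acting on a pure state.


F = (1-p) + p/d
= (1 - 0.9200) + 0.9200/8
= 0.0800 + 0.1150
= 0.1950

0.1950


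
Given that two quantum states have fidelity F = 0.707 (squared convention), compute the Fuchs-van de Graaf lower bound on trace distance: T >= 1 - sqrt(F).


Fuchs-van de Graaf (squared-fidelity convention): 1 - sqrt(F) <= T <= sqrt(1 - F).
Lower bound: T >= 1 - sqrt(F)
sqrt(F) = sqrt(0.707) = 0.8408
T >= 1 - 0.8408
T >= 0.1592

0.1592


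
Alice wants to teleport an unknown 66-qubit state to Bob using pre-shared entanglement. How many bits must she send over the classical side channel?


Quantum teleportation requires 2 classical bits per qubit teleported.
66 qubit(s) -> 2 * 66 = 132 classical bits

132


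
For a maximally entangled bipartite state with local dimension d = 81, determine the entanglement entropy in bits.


For a maximally entangled state in d x d:
S = log2(d) = log2(81)
= 6.3399

6.3399


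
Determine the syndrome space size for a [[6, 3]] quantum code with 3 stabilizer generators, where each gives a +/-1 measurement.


Each stabilizer generator gives a binary (+1 or -1) measurement outcome.
With 3 independent generators:
Total syndromes = 2^3
= 8

8


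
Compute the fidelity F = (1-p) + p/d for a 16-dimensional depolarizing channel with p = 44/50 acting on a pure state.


F = (1-p) + p/d
= (1 - 0.8800) + 0.8800/16
= 0.1200 + 0.0550
= 0.1750

0.1750


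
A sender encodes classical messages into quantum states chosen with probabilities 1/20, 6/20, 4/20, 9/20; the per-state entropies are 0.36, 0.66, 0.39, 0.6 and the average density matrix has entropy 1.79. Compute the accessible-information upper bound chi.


chi = S(rho) - sum_i p_i * S(rho_i)
Weighted entropy = 1/20 * 0.36 + 6/20 * 0.66 + 4/20 * 0.39 + 9/20 * 0.6
= 0.5640
chi = 1.79 - 0.5640
= 1.2260

1.2260


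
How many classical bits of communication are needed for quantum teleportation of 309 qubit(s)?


Quantum teleportation requires 2 classical bits per qubit teleported.
309 qubit(s) -> 2 * 309 = 618 classical bits

618


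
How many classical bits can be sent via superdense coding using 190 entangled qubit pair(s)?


Superdense coding allows 2 classical bits per shared entangled pair.
190 pair(s) -> 2 * 190 = 380 classical bits

380


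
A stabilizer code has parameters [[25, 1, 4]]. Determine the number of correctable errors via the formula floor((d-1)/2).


Code parameters: [[25, 1, 4]], distance d = 4.
Number of correctable errors = floor((d-1)/2)
= floor((4 - 1)/2)
= floor(3/2)
= 1

1


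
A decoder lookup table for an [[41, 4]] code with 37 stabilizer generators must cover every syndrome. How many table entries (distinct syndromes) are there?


Each stabilizer generator gives a binary (+1 or -1) measurement outcome.
With 37 independent generators:
Total syndromes = 2^37
= 137438953472

137438953472


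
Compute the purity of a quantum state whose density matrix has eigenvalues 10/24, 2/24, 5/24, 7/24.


tr(rho^2) = sum of eigenvalues squared
= (10/24)^2 + (2/24)^2 + (5/24)^2 + (7/24)^2
= (100 + 4 + 25 + 49) / 576
= 178/576
= 0.3090

0.3090


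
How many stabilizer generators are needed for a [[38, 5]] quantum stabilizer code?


For an [[n,k]] stabilizer code:
Number of stabilizer generators = n - k
= 38 - 5
= 33

33


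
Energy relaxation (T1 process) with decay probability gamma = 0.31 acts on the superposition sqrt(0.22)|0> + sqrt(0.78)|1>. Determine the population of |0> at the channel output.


For amplitude damping with parameter gamma on state sqrt(a)|0> + sqrt(b)|1>:
alpha^2 = 0.22, beta^2 = 0.78
P(|0>) = alpha^2 + gamma * beta^2
= 0.22 + 0.31 * 0.78
= 0.22 + 0.2418
= 0.4618

0.4618


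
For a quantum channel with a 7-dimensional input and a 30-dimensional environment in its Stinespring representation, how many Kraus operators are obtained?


Tracing out the environment in an orthonormal basis {|i>_E} gives Kraus operators K_i = <i|_E U |0>_E.
Number of Kraus operators = dim(H_env) = d_env
= 30

30


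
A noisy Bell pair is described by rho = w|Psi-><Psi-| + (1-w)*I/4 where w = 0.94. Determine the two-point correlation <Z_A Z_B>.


|Psi-> = (|01> - |10>)/sqrt(2)
For the pure Bell state, <Z_A Z_B> = -1 (Bell-state Pauli correlator).
The maximally-mixed part I/4 has tr(I/4 * P tensor P) = 0 for any traceless Pauli P.
So <Z_A Z_B>_rho = w * (-1) + (1 - w) * 0
= 0.94 * (-1)
= -0.9400

-0.9400


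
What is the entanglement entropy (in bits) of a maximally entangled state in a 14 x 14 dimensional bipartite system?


For a maximally entangled state in d x d:
S = log2(d) = log2(14)
= 3.8074

3.8074


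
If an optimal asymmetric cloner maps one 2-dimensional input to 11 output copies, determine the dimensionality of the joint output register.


Output space = H^(tensor 11) where dim(H) = 2
dim = 2^11
= 4 (after 2 factors)
= 8 (after 3 factors)
= 16 (after 4 factors)
= 32 (after 5 factors)
= 64 (after 6 factors)
= 128 (after 7 factors)
= 256 (after 8 factors)
= 512 (after 9 factors)
= 1024 (after 10 factors)
= 2048 (after 11 factors)
= 2048

2048


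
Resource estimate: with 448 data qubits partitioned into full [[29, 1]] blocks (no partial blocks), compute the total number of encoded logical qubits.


Each code block uses 29 physical qubits for 1 logical qubit(s).
Number of complete blocks = floor(448 / 29) = 15
Logical qubits = 15 * 1
= 15

15


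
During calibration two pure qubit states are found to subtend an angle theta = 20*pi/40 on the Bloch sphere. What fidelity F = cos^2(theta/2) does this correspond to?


For states separated by angle theta on Bloch sphere:
F = cos^2(theta/2)
theta = 20*pi/40 = 1.5708
theta/2 = 0.7854
cos(theta/2) = 0.7071
F = 0.5000

0.5000


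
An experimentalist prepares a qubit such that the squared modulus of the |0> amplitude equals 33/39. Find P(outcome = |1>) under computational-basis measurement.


|alpha|^2 = 33/39 = 0.8462
|beta|^2 = 1 - 33/39 = 6/39 = 0.1538
P(|1>) = |beta|^2 = 0.1538

0.1538


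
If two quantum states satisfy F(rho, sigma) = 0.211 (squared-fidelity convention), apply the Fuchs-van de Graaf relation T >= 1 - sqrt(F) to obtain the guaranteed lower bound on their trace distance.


Fuchs-van de Graaf (squared-fidelity convention): 1 - sqrt(F) <= T <= sqrt(1 - F).
Lower bound: T >= 1 - sqrt(F)
sqrt(F) = sqrt(0.211) = 0.4593
T >= 1 - 0.4593
T >= 0.5407

0.5407


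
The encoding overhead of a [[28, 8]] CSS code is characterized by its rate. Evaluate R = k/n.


Code rate R = k/n
= 8/28
= 0.2857

0.2857


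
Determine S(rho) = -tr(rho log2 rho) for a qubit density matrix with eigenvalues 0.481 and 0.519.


S = -p*log2(p) - (1-p)*log2(1-p)
p = 0.4810, 1-p = 0.5190
= -0.4810 * log2(0.4810) - 0.5190 * log2(0.5190)
= -(-0.5079) - (-0.4911)
= 0.9990

0.9990


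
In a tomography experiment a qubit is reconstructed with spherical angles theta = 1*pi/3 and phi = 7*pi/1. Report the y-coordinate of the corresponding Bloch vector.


theta = 1.0472, phi = 21.9911
r_y = sin(theta)*sin(phi) = 0.8660 * 0.0000
r_y = 0.0000

0.0000


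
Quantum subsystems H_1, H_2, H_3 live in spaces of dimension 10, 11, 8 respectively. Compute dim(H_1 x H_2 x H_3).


dim(H_1 x H_2 x H_3) = 10 * 11 * 8
= 110 * 8
= 880

880


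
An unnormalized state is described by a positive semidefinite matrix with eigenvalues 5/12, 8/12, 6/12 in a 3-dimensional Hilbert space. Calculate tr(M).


tr(M) = sum of eigenvalues
= 5/12 + 8/12 + 6/12
= 19/12
= 1.5833

1.5833


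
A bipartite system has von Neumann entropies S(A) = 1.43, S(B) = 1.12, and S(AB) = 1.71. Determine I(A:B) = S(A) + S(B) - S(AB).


I(A:B) = S(A) + S(B) - S(AB)
= 1.43 + 1.12 - 1.71
= 0.8400

0.8400


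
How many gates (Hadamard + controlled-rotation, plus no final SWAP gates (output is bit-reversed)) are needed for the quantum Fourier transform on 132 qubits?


Hadamard gates: 132
Controlled rotations: n*(n-1)/2 = 132*131/2 = 8646
SWAP gates: 0 (omitted)
Total = 132 + 8646
= 8778

8778


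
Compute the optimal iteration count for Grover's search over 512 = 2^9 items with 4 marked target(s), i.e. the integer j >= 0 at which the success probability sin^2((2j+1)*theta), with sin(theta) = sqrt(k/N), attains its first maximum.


After j Grover iterations the success probability is P(j) = sin^2((2j+1)*theta), where sin(theta) = sqrt(k/N).
N = 2^9 = 512, k = 4
sin(theta) = sqrt(k/N) = 0.08838834765
theta = arcsin(sqrt(k/N)) = 0.08850384314 rad
P(j) reaches its first maximum when (2j+1)*theta is as close as possible to pi/2, i.e. j = round(pi/(4*theta) - 1/2).
pi/(4*theta) - 1/2 = 8.3742
(For comparison, the common estimate pi/4 * sqrt(N/k) = 8.8858; the exact maximiser is used here.)
Optimal iterations = 8

8


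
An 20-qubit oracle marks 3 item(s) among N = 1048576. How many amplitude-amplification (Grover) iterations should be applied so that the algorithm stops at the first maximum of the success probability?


After j Grover iterations the success probability is P(j) = sin^2((2j+1)*theta), where sin(theta) = sqrt(k/N).
N = 2^20 = 1048576, k = 3
sin(theta) = sqrt(k/N) = 0.001691455867
theta = arcsin(sqrt(k/N)) = 0.001691456673 rad
P(j) reaches its first maximum when (2j+1)*theta is as close as possible to pi/2, i.e. j = round(pi/(4*theta) - 1/2).
pi/(4*theta) - 1/2 = 463.8324
(For comparison, the common estimate pi/4 * sqrt(N/k) = 464.3326; the exact maximiser is used here.)
Optimal iterations = 464

464


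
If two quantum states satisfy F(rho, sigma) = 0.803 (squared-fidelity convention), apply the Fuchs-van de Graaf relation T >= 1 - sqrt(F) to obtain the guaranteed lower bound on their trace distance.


Fuchs-van de Graaf (squared-fidelity convention): 1 - sqrt(F) <= T <= sqrt(1 - F).
Lower bound: T >= 1 - sqrt(F)
sqrt(F) = sqrt(0.803) = 0.8961
T >= 1 - 0.8961
T >= 0.1039

0.1039


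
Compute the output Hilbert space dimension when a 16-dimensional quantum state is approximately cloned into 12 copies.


Output space = H^(tensor 12) where dim(H) = 16
dim = 16^12
= 256 (after 2 factors)
= 4096 (after 3 factors)
= 65536 (after 4 factors)
= 1048576 (after 5 factors)
= 16777216 (after 6 factors)
= 268435456 (after 7 factors)
= 4294967296 (after 8 factors)
= 68719476736 (after 9 factors)
= 1099511627776 (after 10 factors)
= 17592186044416 (after 11 factors)
= 281474976710656 (after 12 factors)
= 281474976710656

281474976710656


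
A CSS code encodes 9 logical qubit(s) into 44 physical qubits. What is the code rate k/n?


Code rate R = k/n
= 9/44
= 0.2045

0.2045


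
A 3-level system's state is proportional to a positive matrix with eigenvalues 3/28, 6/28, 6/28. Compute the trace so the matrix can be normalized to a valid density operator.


tr(M) = sum of eigenvalues
= 3/28 + 6/28 + 6/28
= 15/28
= 0.5357

0.5357


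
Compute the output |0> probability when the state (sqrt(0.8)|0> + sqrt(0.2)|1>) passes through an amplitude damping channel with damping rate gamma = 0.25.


For amplitude damping with parameter gamma on state sqrt(a)|0> + sqrt(b)|1>:
alpha^2 = 0.8, beta^2 = 0.2
P(|0>) = alpha^2 + gamma * beta^2
= 0.8 + 0.25 * 0.2
= 0.8 + 0.0500
= 0.8500

0.8500


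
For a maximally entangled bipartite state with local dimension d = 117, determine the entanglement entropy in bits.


For a maximally entangled state in d x d:
S = log2(d) = log2(117)
= 6.8704

6.8704


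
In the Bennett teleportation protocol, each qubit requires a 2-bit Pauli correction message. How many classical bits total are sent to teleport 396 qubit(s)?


Quantum teleportation requires 2 classical bits per qubit teleported.
396 qubit(s) -> 2 * 396 = 792 classical bits

792


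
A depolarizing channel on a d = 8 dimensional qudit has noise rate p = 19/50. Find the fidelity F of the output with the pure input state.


F = (1-p) + p/d
= (1 - 0.3800) + 0.3800/8
= 0.6200 + 0.0475
= 0.6675

0.6675


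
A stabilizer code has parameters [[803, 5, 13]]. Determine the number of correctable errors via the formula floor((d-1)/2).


Code parameters: [[803, 5, 13]], distance d = 13.
Number of correctable errors = floor((d-1)/2)
= floor((13 - 1)/2)
= floor(12/2)
= 6

6


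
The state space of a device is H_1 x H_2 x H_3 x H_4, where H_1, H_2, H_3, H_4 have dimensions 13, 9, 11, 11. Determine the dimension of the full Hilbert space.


dim(H_1 x H_2 x H_3 x H_4) = 13 * 9 * 11 * 11
= 117 * 11 * 11
= 1287 * 11
= 14157

14157


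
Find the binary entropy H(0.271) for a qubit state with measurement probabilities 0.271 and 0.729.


S = -p*log2(p) - (1-p)*log2(1-p)
p = 0.2710, 1-p = 0.7290
= -0.2710 * log2(0.2710) - 0.7290 * log2(0.7290)
= -(-0.5105) - (-0.3324)
= 0.8429

0.8429


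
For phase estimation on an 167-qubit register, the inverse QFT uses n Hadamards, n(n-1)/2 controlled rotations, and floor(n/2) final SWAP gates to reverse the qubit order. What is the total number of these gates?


Hadamard gates: 167
Controlled rotations: n*(n-1)/2 = 167*166/2 = 13861
SWAP gates: floor(n/2) = floor(167/2) = 83
Total = 167 + 13861 + 83
= 14111

14111


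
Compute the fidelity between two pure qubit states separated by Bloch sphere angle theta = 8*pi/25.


For states separated by angle theta on Bloch sphere:
F = cos^2(theta/2)
theta = 8*pi/25 = 1.0053
theta/2 = 0.5027
cos(theta/2) = 0.8763
F = 0.7679

0.7679


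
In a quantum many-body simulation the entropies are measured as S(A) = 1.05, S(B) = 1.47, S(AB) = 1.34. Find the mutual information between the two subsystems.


I(A:B) = S(A) + S(B) - S(AB)
= 1.05 + 1.47 - 1.34
= 1.1800

1.1800


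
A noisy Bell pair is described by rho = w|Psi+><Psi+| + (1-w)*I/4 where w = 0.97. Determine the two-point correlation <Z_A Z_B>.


|Psi+> = (|01> + |10>)/sqrt(2)
For the pure Bell state, <Z_A Z_B> = -1 (Bell-state Pauli correlator).
The maximally-mixed part I/4 has tr(I/4 * P tensor P) = 0 for any traceless Pauli P.
So <Z_A Z_B>_rho = w * (-1) + (1 - w) * 0
= 0.97 * (-1)
= -0.9700

-0.9700


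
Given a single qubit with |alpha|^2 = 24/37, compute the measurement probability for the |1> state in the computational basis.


|alpha|^2 = 24/37 = 0.6486
|beta|^2 = 1 - 24/37 = 13/37 = 0.3514
P(|1>) = |beta|^2 = 0.3514

0.3514


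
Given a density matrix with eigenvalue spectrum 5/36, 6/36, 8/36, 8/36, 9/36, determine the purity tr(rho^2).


tr(rho^2) = sum of eigenvalues squared
= (5/36)^2 + (6/36)^2 + (8/36)^2 + (8/36)^2 + (9/36)^2
= (25 + 36 + 64 + 64 + 81) / 1296
= 270/1296
= 0.2083

0.2083


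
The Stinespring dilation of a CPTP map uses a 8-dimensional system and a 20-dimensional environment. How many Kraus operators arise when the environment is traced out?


Tracing out the environment in an orthonormal basis {|i>_E} gives Kraus operators K_i = <i|_E U |0>_E.
Number of Kraus operators = dim(H_env) = d_env
= 20

20


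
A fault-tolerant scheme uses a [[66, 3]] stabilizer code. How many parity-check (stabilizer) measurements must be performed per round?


For an [[n,k]] stabilizer code:
Number of stabilizer generators = n - k
= 66 - 3
= 63

63


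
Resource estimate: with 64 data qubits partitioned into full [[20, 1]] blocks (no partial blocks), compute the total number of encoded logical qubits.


Each code block uses 20 physical qubits for 1 logical qubit(s).
Number of complete blocks = floor(64 / 20) = 3
Logical qubits = 3 * 1
= 3

3


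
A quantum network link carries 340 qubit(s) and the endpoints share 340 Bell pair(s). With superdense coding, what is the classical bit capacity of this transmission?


Superdense coding allows 2 classical bits per shared entangled pair.
340 pair(s) -> 2 * 340 = 680 classical bits

680


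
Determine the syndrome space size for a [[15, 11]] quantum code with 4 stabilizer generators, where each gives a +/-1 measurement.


Each stabilizer generator gives a binary (+1 or -1) measurement outcome.
With 4 independent generators:
Total syndromes = 2^4
= 16

16


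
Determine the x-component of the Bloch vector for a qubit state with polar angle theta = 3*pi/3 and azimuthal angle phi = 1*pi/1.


theta = 3.1416, phi = 3.1416
r_x = sin(theta)*cos(phi) = 0.0000 * -1.0000
r_x = 0.0000

0.0000


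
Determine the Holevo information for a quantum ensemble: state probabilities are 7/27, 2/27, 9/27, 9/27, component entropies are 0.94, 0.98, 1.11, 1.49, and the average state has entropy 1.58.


chi = S(rho) - sum_i p_i * S(rho_i)
Weighted entropy = 7/27 * 0.94 + 2/27 * 0.98 + 9/27 * 1.11 + 9/27 * 1.49
= 1.1830
chi = 1.58 - 1.1830
= 0.3970

0.3970


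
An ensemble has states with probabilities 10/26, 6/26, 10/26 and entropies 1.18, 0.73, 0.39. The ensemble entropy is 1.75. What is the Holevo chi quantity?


chi = S(rho) - sum_i p_i * S(rho_i)
Weighted entropy = 10/26 * 1.18 + 6/26 * 0.73 + 10/26 * 0.39
= 0.7723
chi = 1.75 - 0.7723
= 0.9777

0.9777


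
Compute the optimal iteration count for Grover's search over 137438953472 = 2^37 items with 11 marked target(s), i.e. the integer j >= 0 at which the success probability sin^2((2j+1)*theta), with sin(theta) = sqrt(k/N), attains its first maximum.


After j Grover iterations the success probability is P(j) = sin^2((2j+1)*theta), where sin(theta) = sqrt(k/N).
N = 2^37 = 137438953472, k = 11
sin(theta) = sqrt(k/N) = 8.946258087e-06
theta = arcsin(sqrt(k/N)) = 8.946258087e-06 rad
P(j) reaches its first maximum when (2j+1)*theta is as close as possible to pi/2, i.e. j = round(pi/(4*theta) - 1/2).
pi/(4*theta) - 1/2 = 87790.1892
(For comparison, the common estimate pi/4 * sqrt(N/k) = 87790.6892; the exact maximiser is used here.)
Optimal iterations = 87790

87790


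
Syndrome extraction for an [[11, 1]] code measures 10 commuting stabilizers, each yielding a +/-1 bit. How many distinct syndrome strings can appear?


Each stabilizer generator gives a binary (+1 or -1) measurement outcome.
With 10 independent generators:
Total syndromes = 2^10
= 1024

1024


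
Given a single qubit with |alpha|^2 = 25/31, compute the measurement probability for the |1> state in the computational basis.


|alpha|^2 = 25/31 = 0.8065
|beta|^2 = 1 - 25/31 = 6/31 = 0.1935
P(|1>) = |beta|^2 = 0.1935

0.1935


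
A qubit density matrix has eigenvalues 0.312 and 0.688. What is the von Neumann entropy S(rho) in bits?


S = -p*log2(p) - (1-p)*log2(1-p)
p = 0.3120, 1-p = 0.6880
= -0.3120 * log2(0.3120) - 0.6880 * log2(0.6880)
= -(-0.5243) - (-0.3712)
= 0.8955

0.8955


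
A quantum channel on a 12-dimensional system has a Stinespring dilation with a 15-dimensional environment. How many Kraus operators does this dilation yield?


Tracing out the environment in an orthonormal basis {|i>_E} gives Kraus operators K_i = <i|_E U |0>_E.
Number of Kraus operators = dim(H_env) = d_env
= 15

15


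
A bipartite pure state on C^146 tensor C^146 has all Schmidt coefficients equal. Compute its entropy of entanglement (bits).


For a maximally entangled state in d x d:
S = log2(d) = log2(146)
= 7.1898

7.1898


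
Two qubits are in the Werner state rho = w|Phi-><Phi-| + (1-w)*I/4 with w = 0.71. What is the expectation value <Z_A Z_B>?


|Phi-> = (|00> - |11>)/sqrt(2)
For the pure Bell state, <Z_A Z_B> = +1 (Bell-state Pauli correlator).
The maximally-mixed part I/4 has tr(I/4 * P tensor P) = 0 for any traceless Pauli P.
So <Z_A Z_B>_rho = w * (+1) + (1 - w) * 0
= 0.71 * (+1)
= 0.7100

0.7100


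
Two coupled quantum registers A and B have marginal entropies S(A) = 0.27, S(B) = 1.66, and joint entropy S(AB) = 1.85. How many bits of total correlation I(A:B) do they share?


I(A:B) = S(A) + S(B) - S(AB)
= 0.27 + 1.66 - 1.85
= 0.0800

0.0800


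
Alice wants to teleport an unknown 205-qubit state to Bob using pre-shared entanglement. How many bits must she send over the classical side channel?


Quantum teleportation requires 2 classical bits per qubit teleported.
205 qubit(s) -> 2 * 205 = 410 classical bits

410


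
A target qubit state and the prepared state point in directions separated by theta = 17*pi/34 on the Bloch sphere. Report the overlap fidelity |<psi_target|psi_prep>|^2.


For states separated by angle theta on Bloch sphere:
F = cos^2(theta/2)
theta = 17*pi/34 = 1.5708
theta/2 = 0.7854
cos(theta/2) = 0.7071
F = 0.5000

0.5000


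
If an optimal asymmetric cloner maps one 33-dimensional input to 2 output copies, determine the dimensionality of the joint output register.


Output space = H^(tensor 2) where dim(H) = 33
dim = 33^2
= 1089

1089


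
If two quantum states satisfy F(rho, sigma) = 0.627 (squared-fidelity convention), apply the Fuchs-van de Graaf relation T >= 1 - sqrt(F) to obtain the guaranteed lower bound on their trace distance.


Fuchs-van de Graaf (squared-fidelity convention): 1 - sqrt(F) <= T <= sqrt(1 - F).
Lower bound: T >= 1 - sqrt(F)
sqrt(F) = sqrt(0.627) = 0.7918
T >= 1 - 0.7918
T >= 0.2082

0.2082


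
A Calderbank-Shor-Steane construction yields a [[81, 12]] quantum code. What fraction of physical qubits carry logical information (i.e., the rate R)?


Code rate R = k/n
= 12/81
= 0.1481

0.1481


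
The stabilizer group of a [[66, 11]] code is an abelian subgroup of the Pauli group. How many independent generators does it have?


For an [[n,k]] stabilizer code:
Number of stabilizer generators = n - k
= 66 - 11
= 55

55


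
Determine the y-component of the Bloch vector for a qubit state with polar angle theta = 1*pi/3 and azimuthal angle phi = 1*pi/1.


theta = 1.0472, phi = 3.1416
r_y = sin(theta)*sin(phi) = 0.8660 * 0.0000
r_y = 0.0000

0.0000


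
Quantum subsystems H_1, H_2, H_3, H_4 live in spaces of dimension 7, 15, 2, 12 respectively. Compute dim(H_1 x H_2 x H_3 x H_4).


dim(H_1 x H_2 x H_3 x H_4) = 7 * 15 * 2 * 12
= 105 * 2 * 12
= 210 * 12
= 2520

2520


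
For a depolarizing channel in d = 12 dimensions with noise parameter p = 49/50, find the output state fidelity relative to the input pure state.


F = (1-p) + p/d
= (1 - 0.9800) + 0.9800/12
= 0.0200 + 0.0817
= 0.1017

0.1017


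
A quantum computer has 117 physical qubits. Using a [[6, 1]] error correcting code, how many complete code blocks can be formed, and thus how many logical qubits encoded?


Each code block uses 6 physical qubits for 1 logical qubit(s).
Number of complete blocks = floor(117 / 6) = 19
Logical qubits = 19 * 1
= 19

19


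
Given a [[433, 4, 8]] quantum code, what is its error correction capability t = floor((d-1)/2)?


Code parameters: [[433, 4, 8]], distance d = 8.
Number of correctable errors = floor((d-1)/2)
= floor((8 - 1)/2)
= floor(7/2)
= 3

3


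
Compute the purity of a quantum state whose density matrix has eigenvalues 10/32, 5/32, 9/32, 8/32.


tr(rho^2) = sum of eigenvalues squared
= (10/32)^2 + (5/32)^2 + (9/32)^2 + (8/32)^2
= (100 + 25 + 81 + 64) / 1024
= 270/1024
= 0.2637

0.2637
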